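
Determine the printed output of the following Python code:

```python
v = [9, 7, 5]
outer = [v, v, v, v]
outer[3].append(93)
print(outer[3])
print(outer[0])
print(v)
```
[9, 7, 5, 93]
[9, 7, 5, 93]
[9, 7, 5, 93]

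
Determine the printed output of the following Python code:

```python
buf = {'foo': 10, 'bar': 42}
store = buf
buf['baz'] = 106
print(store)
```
{'foo': 10, 'bar': 42, 'baz': 106}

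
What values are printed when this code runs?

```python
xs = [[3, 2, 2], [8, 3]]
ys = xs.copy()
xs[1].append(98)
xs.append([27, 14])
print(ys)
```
[[3, 2, 2], [8, 3, 98]]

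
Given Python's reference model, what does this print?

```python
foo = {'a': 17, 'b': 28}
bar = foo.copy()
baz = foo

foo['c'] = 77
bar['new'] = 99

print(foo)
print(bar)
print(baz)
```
{'a': 17, 'b': 28, 'c': 77}
{'a': 17, 'b': 28, 'new': 99}
{'a': 17, 'b': 28, 'c': 77}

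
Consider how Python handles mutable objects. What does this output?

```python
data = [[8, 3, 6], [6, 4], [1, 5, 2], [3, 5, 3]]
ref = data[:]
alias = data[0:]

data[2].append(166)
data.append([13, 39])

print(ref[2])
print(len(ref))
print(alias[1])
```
[1, 5, 2, 166]
4
[6, 4]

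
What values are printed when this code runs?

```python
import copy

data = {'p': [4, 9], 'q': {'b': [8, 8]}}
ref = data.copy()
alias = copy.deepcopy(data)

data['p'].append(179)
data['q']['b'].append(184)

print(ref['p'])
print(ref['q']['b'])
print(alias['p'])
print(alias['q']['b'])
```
[4, 9, 179]
[8, 8, 184]
[4, 9]
[8, 8]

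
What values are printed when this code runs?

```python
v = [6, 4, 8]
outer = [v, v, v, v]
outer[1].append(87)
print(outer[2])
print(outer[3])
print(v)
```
[6, 4, 8, 87]
[6, 4, 8, 87]
[6, 4, 8, 87]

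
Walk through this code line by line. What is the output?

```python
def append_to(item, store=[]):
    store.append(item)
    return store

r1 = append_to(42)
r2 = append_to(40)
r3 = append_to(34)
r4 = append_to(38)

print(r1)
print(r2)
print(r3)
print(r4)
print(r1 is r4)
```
[42, 40, 34, 38]
[42, 40, 34, 38]
[42, 40, 34, 38]
[42, 40, 34, 38]
True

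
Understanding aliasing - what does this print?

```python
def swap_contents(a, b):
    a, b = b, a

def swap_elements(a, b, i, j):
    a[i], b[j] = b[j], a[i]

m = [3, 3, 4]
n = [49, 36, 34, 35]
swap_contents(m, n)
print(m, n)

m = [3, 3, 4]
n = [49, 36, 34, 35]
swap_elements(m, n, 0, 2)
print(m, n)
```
[3, 3, 4] [49, 36, 34, 35]
[34, 3, 4] [49, 36, 3, 35]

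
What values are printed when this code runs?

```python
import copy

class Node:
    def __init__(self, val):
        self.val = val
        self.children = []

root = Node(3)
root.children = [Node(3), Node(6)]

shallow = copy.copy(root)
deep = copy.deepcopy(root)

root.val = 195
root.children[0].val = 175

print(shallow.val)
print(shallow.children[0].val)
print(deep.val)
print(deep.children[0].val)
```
3
175
3
3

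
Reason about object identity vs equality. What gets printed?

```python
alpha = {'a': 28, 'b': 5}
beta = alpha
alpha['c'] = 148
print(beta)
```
{'a': 28, 'b': 5, 'c': 148}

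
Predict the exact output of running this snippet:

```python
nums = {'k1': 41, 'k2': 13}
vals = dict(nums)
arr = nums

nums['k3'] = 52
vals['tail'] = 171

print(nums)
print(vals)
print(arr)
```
{'k1': 41, 'k2': 13, 'k3': 52}
{'k1': 41, 'k2': 13, 'tail': 171}
{'k1': 41, 'k2': 13, 'k3': 52}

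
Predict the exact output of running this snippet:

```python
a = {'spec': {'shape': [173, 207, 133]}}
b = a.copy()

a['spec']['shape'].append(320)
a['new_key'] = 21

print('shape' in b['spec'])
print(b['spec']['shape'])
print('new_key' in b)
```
True
[173, 207, 133, 320]
False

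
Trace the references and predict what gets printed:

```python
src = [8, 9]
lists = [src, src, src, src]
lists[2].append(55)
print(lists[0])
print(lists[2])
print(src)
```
[8, 9, 55]
[8, 9, 55]
[8, 9, 55]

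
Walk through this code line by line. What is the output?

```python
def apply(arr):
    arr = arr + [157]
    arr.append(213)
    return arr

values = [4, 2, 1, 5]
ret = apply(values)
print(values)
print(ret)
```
[4, 2, 1, 5]
[4, 2, 1, 5, 157, 213]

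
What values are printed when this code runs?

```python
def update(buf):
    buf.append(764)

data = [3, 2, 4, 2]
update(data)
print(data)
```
[3, 2, 4, 2, 764]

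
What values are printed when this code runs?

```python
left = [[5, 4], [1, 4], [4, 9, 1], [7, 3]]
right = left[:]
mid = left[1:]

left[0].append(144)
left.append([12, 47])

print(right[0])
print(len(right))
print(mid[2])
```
[5, 4, 144]
4
[7, 3]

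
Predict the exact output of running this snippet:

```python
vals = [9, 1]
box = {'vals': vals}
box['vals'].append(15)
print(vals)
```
[9, 1, 15]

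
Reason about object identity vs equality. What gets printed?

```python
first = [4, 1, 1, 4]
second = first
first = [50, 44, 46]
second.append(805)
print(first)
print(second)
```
[50, 44, 46]
[4, 1, 1, 4, 805]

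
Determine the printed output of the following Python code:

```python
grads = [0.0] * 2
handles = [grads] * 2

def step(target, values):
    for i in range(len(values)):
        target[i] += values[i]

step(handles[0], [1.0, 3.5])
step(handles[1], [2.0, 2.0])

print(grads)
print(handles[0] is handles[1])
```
[3.0, 5.5]
True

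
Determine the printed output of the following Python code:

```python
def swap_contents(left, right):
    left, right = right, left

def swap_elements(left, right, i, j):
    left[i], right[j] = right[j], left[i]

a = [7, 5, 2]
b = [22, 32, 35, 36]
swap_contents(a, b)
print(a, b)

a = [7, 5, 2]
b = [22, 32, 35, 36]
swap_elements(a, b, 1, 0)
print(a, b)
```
[7, 5, 2] [22, 32, 35, 36]
[7, 22, 2] [5, 32, 35, 36]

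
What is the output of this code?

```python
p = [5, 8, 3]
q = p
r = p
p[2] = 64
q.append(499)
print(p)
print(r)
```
[5, 8, 64, 499]
[5, 8, 64, 499]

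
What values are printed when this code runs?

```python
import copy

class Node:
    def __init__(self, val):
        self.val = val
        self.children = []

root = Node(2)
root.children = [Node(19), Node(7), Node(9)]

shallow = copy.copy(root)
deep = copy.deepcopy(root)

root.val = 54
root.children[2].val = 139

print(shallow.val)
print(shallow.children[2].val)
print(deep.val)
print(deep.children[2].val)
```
2
139
2
9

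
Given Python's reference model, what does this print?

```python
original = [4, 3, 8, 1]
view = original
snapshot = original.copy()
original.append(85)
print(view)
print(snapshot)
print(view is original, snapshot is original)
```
[4, 3, 8, 1, 85]
[4, 3, 8, 1]
True False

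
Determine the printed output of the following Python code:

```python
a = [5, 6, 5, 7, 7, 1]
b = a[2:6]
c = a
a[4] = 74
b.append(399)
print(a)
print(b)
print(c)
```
[5, 6, 5, 7, 74, 1]
[5, 7, 7, 1, 399]
[5, 6, 5, 7, 74, 1]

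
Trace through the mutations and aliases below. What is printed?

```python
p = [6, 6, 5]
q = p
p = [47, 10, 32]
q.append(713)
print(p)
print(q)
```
[47, 10, 32]
[6, 6, 5, 713]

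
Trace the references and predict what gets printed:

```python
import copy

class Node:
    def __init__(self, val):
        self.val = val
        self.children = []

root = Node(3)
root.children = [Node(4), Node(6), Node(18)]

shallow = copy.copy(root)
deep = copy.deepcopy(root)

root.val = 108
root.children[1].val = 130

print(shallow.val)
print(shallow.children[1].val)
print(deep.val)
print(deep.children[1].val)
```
3
130
3
6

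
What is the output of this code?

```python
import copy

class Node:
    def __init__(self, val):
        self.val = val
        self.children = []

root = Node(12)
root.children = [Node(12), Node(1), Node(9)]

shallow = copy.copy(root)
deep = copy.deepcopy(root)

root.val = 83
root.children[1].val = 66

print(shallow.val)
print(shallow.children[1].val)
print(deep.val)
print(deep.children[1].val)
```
12
66
12
1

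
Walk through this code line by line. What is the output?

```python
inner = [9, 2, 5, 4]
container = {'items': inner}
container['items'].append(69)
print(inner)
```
[9, 2, 5, 4, 69]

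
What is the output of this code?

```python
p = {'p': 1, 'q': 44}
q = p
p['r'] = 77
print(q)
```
{'p': 1, 'q': 44, 'r': 77}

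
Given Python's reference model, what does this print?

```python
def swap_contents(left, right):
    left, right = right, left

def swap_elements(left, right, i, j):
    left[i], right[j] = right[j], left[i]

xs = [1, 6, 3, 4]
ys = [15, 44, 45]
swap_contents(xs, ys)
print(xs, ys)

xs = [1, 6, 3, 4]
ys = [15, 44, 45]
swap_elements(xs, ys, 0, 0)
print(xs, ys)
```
[1, 6, 3, 4] [15, 44, 45]
[15, 6, 3, 4] [1, 44, 45]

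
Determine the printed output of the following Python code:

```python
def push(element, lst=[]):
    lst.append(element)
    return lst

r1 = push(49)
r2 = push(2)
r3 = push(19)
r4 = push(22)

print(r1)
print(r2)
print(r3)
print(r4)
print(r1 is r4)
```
[49, 2, 19, 22]
[49, 2, 19, 22]
[49, 2, 19, 22]
[49, 2, 19, 22]
True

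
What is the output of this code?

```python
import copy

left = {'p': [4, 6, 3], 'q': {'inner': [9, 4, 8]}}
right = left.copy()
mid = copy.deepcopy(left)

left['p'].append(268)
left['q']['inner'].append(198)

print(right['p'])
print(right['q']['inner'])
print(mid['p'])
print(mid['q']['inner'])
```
[4, 6, 3, 268]
[9, 4, 8, 198]
[4, 6, 3]
[9, 4, 8]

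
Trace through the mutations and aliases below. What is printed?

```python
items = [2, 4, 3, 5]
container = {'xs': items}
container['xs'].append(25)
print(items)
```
[2, 4, 3, 5, 25]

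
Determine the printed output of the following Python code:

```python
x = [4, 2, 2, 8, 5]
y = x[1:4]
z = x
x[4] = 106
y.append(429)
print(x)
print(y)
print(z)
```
[4, 2, 2, 8, 106]
[2, 2, 8, 429]
[4, 2, 2, 8, 106]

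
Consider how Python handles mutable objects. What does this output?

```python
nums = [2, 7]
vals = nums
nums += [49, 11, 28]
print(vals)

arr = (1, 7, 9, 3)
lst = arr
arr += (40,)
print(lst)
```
[2, 7, 49, 11, 28]
(1, 7, 9, 3)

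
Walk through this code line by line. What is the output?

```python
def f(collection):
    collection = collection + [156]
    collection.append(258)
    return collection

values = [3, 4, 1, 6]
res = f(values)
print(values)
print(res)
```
[3, 4, 1, 6]
[3, 4, 1, 6, 156, 258]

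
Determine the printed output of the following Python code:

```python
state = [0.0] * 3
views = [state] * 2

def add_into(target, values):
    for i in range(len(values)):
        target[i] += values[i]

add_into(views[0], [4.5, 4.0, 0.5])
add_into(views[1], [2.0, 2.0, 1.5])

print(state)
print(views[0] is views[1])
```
[6.5, 6.0, 2.0]
True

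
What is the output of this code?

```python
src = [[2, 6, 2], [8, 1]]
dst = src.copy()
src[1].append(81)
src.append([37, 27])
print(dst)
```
[[2, 6, 2], [8, 1, 81]]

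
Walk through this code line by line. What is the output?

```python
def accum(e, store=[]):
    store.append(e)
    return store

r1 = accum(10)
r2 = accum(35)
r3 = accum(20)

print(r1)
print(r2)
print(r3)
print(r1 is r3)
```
[10, 35, 20]
[10, 35, 20]
[10, 35, 20]
True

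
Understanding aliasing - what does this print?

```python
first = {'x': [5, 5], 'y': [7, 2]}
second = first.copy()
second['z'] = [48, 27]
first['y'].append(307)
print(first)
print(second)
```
{'x': [5, 5], 'y': [7, 2, 307]}
{'x': [5, 5], 'y': [7, 2, 307], 'z': [48, 27]}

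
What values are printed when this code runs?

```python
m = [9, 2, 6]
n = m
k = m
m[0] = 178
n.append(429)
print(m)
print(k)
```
[178, 2, 6, 429]
[178, 2, 6, 429]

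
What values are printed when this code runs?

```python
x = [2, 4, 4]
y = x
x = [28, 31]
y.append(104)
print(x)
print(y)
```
[28, 31]
[2, 4, 4, 104]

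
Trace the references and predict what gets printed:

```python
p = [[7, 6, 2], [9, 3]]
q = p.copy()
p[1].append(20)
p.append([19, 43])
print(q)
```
[[7, 6, 2], [9, 3, 20]]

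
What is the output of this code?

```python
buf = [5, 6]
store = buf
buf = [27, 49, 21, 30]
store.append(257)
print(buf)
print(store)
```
[27, 49, 21, 30]
[5, 6, 257]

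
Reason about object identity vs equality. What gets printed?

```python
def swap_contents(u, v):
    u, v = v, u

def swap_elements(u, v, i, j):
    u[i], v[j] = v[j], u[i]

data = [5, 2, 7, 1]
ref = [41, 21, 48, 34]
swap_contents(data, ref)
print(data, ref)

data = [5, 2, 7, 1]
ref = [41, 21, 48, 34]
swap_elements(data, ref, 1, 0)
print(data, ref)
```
[5, 2, 7, 1] [41, 21, 48, 34]
[5, 41, 7, 1] [2, 21, 48, 34]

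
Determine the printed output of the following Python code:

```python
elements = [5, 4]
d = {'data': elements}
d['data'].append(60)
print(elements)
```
[5, 4, 60]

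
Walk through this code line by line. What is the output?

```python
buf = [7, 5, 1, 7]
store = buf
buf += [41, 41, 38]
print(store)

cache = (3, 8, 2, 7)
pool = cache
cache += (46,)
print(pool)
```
[7, 5, 1, 7, 41, 41, 38]
(3, 8, 2, 7)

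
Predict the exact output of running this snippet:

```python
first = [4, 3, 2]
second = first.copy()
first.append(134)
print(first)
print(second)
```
[4, 3, 2, 134]
[4, 3, 2]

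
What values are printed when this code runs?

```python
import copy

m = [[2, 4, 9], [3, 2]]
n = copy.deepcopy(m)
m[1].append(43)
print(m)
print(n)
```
[[2, 4, 9], [3, 2, 43]]
[[2, 4, 9], [3, 2]]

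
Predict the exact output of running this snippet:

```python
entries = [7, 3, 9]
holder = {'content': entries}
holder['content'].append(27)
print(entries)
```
[7, 3, 9, 27]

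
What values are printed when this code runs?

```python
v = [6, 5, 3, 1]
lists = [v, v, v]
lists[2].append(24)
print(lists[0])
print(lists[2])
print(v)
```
[6, 5, 3, 1, 24]
[6, 5, 3, 1, 24]
[6, 5, 3, 1, 24]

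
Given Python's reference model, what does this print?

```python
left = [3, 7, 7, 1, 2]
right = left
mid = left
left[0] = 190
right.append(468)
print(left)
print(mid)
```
[190, 7, 7, 1, 2, 468]
[190, 7, 7, 1, 2, 468]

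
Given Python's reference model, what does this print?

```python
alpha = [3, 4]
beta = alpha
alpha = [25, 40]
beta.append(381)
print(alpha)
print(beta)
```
[25, 40]
[3, 4, 381]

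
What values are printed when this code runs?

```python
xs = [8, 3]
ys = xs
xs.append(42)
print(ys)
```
[8, 3, 42]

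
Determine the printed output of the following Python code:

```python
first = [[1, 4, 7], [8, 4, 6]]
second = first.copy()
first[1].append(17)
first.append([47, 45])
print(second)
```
[[1, 4, 7], [8, 4, 6, 17]]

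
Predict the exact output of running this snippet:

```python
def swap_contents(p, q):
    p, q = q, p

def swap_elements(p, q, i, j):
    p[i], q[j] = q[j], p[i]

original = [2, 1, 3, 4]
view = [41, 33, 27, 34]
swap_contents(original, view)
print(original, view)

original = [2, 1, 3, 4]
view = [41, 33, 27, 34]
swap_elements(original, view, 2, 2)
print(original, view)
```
[2, 1, 3, 4] [41, 33, 27, 34]
[2, 1, 27, 4] [41, 33, 3, 34]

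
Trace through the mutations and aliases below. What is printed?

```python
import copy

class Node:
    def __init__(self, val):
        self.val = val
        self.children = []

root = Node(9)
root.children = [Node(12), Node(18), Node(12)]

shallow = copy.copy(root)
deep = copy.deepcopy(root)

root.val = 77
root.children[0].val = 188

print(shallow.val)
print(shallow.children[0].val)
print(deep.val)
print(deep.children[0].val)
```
9
188
9
12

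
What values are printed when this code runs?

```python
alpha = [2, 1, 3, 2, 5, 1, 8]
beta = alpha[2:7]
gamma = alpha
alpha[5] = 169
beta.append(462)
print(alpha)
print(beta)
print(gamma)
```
[2, 1, 3, 2, 5, 169, 8]
[3, 2, 5, 1, 8, 462]
[2, 1, 3, 2, 5, 169, 8]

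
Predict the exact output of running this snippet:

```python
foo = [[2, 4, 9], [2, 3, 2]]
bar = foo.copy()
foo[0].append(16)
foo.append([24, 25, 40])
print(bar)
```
[[2, 4, 9, 16], [2, 3, 2]]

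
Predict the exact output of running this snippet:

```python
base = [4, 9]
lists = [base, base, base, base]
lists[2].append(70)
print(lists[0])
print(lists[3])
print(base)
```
[4, 9, 70]
[4, 9, 70]
[4, 9, 70]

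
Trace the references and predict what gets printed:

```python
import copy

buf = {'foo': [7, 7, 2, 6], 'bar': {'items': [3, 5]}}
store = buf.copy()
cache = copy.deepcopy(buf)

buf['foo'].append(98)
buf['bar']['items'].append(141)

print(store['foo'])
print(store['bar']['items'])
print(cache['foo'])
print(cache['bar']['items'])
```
[7, 7, 2, 6, 98]
[3, 5, 141]
[7, 7, 2, 6]
[3, 5]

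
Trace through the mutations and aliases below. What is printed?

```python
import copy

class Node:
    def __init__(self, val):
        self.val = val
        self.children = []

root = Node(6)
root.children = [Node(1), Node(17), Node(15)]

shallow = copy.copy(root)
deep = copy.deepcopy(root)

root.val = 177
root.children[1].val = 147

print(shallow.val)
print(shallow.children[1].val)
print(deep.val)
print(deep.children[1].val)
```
6
147
6
17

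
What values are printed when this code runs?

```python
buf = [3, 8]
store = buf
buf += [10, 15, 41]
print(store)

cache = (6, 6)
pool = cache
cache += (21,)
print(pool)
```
[3, 8, 10, 15, 41]
(6, 6)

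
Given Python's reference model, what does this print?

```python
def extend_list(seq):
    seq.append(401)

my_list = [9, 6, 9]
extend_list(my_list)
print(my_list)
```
[9, 6, 9, 401]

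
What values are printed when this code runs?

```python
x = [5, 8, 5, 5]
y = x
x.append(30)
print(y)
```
[5, 8, 5, 5, 30]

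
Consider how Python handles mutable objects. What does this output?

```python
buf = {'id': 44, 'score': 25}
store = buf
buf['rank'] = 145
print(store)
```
{'id': 44, 'score': 25, 'rank': 145}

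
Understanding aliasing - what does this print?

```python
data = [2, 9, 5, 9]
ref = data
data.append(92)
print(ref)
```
[2, 9, 5, 9, 92]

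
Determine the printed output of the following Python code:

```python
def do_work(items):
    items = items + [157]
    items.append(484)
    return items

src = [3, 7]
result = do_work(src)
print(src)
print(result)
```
[3, 7]
[3, 7, 157, 484]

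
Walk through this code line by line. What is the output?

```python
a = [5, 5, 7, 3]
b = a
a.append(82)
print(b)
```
[5, 5, 7, 3, 82]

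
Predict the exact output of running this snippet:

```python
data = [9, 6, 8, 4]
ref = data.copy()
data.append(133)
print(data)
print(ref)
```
[9, 6, 8, 4, 133]
[9, 6, 8, 4]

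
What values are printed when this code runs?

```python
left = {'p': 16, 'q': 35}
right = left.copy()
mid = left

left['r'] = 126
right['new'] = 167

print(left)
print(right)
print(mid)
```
{'p': 16, 'q': 35, 'r': 126}
{'p': 16, 'q': 35, 'new': 167}
{'p': 16, 'q': 35, 'r': 126}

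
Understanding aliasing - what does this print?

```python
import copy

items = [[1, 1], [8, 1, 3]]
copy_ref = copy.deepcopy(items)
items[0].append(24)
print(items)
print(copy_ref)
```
[[1, 1, 24], [8, 1, 3]]
[[1, 1], [8, 1, 3]]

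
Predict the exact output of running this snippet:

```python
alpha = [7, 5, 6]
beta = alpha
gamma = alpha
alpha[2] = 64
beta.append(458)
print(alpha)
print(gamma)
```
[7, 5, 64, 458]
[7, 5, 64, 458]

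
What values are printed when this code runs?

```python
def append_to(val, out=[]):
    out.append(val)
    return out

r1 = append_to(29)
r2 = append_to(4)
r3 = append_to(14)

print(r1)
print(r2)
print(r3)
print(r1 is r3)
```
[29, 4, 14]
[29, 4, 14]
[29, 4, 14]
True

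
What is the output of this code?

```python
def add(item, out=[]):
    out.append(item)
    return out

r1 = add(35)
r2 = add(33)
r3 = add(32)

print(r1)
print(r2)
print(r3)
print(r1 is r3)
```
[35, 33, 32]
[35, 33, 32]
[35, 33, 32]
True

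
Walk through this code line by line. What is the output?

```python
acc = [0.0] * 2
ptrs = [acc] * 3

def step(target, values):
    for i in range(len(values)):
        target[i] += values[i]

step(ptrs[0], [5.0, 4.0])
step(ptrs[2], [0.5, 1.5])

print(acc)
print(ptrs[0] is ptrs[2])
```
[5.5, 5.5]
True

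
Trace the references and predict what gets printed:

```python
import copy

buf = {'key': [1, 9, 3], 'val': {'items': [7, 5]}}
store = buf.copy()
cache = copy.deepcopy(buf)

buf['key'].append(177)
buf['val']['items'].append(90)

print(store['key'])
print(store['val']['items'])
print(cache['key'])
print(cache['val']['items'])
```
[1, 9, 3, 177]
[7, 5, 90]
[1, 9, 3]
[7, 5]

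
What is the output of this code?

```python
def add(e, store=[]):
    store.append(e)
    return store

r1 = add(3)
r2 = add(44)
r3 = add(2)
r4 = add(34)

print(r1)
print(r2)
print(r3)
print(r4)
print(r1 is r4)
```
[3, 44, 2, 34]
[3, 44, 2, 34]
[3, 44, 2, 34]
[3, 44, 2, 34]
True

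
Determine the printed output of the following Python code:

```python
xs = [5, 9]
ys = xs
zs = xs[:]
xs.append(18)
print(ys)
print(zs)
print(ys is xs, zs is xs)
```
[5, 9, 18]
[5, 9]
True False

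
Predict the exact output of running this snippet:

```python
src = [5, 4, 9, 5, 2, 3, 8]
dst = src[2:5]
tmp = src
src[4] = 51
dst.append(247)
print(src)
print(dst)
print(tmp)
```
[5, 4, 9, 5, 51, 3, 8]
[9, 5, 2, 247]
[5, 4, 9, 5, 51, 3, 8]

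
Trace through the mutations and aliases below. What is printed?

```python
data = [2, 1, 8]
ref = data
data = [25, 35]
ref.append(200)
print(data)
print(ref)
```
[25, 35]
[2, 1, 8, 200]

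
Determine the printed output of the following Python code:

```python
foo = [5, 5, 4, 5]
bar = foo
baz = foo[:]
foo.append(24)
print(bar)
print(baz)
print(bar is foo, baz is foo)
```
[5, 5, 4, 5, 24]
[5, 5, 4, 5]
True False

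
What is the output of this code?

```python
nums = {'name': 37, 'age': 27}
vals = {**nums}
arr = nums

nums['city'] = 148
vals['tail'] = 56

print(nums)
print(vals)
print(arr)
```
{'name': 37, 'age': 27, 'city': 148}
{'name': 37, 'age': 27, 'tail': 56}
{'name': 37, 'age': 27, 'city': 148}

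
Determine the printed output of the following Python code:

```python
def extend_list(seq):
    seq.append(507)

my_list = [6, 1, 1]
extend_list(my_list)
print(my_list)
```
[6, 1, 1, 507]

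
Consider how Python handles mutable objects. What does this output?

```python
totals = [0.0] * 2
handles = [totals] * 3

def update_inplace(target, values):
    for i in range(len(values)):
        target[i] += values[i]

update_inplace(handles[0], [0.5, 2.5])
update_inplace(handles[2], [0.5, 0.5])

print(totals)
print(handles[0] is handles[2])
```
[1.0, 3.0]
True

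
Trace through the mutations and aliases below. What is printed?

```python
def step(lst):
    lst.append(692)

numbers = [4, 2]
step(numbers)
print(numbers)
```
[4, 2, 692]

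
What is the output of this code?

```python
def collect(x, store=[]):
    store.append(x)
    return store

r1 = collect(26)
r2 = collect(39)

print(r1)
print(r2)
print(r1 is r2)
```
[26, 39]
[26, 39]
True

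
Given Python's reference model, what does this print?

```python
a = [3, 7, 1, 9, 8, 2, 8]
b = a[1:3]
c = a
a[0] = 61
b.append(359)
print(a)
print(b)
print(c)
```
[61, 7, 1, 9, 8, 2, 8]
[7, 1, 359]
[61, 7, 1, 9, 8, 2, 8]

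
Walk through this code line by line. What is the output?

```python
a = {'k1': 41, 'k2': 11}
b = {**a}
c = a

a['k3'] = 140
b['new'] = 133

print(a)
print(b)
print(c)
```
{'k1': 41, 'k2': 11, 'k3': 140}
{'k1': 41, 'k2': 11, 'new': 133}
{'k1': 41, 'k2': 11, 'k3': 140}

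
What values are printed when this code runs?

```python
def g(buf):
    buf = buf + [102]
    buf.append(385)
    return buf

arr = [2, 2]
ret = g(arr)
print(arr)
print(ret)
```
[2, 2]
[2, 2, 102, 385]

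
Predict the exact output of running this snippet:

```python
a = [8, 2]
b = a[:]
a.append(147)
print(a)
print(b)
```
[8, 2, 147]
[8, 2]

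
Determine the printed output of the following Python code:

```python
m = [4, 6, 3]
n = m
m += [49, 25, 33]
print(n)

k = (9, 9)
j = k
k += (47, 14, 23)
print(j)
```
[4, 6, 3, 49, 25, 33]
(9, 9)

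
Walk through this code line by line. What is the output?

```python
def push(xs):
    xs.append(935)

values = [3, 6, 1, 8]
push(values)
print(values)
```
[3, 6, 1, 8, 935]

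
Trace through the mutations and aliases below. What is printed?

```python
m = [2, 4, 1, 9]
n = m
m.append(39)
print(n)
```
[2, 4, 1, 9, 39]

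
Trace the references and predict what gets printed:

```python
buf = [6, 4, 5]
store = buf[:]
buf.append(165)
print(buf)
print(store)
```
[6, 4, 5, 165]
[6, 4, 5]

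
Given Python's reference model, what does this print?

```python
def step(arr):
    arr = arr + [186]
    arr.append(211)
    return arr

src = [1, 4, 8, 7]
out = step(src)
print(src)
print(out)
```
[1, 4, 8, 7]
[1, 4, 8, 7, 186, 211]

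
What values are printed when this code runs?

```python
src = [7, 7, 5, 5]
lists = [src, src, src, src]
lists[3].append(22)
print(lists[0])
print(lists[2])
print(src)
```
[7, 7, 5, 5, 22]
[7, 7, 5, 5, 22]
[7, 7, 5, 5, 22]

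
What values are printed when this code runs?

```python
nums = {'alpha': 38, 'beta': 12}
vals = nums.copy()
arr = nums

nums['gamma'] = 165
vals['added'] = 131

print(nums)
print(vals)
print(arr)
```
{'alpha': 38, 'beta': 12, 'gamma': 165}
{'alpha': 38, 'beta': 12, 'added': 131}
{'alpha': 38, 'beta': 12, 'gamma': 165}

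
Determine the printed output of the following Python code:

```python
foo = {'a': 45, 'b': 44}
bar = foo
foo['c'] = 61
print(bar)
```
{'a': 45, 'b': 44, 'c': 61}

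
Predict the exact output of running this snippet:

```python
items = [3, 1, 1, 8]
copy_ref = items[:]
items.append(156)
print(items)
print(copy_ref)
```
[3, 1, 1, 8, 156]
[3, 1, 1, 8]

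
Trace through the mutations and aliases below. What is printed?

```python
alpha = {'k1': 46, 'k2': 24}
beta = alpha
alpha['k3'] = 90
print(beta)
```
{'k1': 46, 'k2': 24, 'k3': 90}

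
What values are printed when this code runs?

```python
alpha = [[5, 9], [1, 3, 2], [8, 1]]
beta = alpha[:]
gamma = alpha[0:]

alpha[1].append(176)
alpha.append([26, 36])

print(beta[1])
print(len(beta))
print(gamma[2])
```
[1, 3, 2, 176]
3
[8, 1]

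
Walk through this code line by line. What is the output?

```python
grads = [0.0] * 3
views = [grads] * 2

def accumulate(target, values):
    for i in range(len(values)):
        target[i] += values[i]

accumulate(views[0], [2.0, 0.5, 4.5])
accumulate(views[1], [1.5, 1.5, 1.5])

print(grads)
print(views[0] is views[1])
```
[3.5, 2.0, 6.0]
True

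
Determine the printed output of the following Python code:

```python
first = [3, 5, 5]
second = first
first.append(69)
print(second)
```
[3, 5, 5, 69]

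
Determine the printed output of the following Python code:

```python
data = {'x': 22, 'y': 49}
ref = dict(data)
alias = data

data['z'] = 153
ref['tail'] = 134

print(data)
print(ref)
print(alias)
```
{'x': 22, 'y': 49, 'z': 153}
{'x': 22, 'y': 49, 'tail': 134}
{'x': 22, 'y': 49, 'z': 153}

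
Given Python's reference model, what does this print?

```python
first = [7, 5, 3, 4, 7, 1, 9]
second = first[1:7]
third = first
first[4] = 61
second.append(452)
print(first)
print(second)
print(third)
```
[7, 5, 3, 4, 61, 1, 9]
[5, 3, 4, 7, 1, 9, 452]
[7, 5, 3, 4, 61, 1, 9]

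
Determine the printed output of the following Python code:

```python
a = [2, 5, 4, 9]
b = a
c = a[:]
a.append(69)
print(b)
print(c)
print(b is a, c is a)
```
[2, 5, 4, 9, 69]
[2, 5, 4, 9]
True False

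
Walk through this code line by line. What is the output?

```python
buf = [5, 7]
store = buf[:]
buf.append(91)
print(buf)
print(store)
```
[5, 7, 91]
[5, 7]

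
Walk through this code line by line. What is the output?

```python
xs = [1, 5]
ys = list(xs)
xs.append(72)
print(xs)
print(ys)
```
[1, 5, 72]
[1, 5]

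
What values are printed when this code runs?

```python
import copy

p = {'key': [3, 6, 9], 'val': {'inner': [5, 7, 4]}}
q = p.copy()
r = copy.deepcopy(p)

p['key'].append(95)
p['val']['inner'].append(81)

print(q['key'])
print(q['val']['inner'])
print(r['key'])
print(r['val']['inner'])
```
[3, 6, 9, 95]
[5, 7, 4, 81]
[3, 6, 9]
[5, 7, 4]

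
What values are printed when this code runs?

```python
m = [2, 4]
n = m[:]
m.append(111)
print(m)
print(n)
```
[2, 4, 111]
[2, 4]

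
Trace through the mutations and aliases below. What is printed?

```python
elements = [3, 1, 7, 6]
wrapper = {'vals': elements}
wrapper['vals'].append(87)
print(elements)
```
[3, 1, 7, 6, 87]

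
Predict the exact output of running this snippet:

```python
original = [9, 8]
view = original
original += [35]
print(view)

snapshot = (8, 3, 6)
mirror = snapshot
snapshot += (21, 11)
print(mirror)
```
[9, 8, 35]
(8, 3, 6)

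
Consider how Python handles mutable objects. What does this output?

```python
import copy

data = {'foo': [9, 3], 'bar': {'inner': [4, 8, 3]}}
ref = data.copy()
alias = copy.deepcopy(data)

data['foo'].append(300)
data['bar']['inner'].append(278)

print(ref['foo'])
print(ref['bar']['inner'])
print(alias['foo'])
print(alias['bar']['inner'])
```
[9, 3, 300]
[4, 8, 3, 278]
[9, 3]
[4, 8, 3]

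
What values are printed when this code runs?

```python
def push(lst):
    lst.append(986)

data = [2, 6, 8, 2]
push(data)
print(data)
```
[2, 6, 8, 2, 986]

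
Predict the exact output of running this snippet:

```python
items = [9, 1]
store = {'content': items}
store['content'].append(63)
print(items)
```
[9, 1, 63]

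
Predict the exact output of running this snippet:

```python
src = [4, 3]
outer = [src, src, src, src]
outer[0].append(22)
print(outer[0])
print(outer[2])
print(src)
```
[4, 3, 22]
[4, 3, 22]
[4, 3, 22]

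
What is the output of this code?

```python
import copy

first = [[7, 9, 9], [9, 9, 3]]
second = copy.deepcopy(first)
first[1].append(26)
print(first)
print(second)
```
[[7, 9, 9], [9, 9, 3, 26]]
[[7, 9, 9], [9, 9, 3]]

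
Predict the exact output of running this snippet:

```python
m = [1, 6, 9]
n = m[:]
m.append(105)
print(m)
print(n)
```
[1, 6, 9, 105]
[1, 6, 9]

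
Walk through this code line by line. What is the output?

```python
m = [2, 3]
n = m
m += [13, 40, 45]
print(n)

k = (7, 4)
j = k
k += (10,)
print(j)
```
[2, 3, 13, 40, 45]
(7, 4)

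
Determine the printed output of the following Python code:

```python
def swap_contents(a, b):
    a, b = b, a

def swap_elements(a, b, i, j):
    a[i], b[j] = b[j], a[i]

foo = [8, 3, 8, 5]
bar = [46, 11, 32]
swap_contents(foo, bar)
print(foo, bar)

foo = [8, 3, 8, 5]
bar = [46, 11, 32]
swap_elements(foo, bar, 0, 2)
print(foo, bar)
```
[8, 3, 8, 5] [46, 11, 32]
[32, 3, 8, 5] [46, 11, 8]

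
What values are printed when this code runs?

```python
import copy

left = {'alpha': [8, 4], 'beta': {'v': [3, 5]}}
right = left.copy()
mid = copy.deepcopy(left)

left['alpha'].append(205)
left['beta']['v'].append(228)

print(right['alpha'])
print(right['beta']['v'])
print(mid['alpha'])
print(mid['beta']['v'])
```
[8, 4, 205]
[3, 5, 228]
[8, 4]
[3, 5]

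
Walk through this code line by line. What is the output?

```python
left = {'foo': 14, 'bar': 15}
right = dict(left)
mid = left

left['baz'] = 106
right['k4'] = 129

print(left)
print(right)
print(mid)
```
{'foo': 14, 'bar': 15, 'baz': 106}
{'foo': 14, 'bar': 15, 'k4': 129}
{'foo': 14, 'bar': 15, 'baz': 106}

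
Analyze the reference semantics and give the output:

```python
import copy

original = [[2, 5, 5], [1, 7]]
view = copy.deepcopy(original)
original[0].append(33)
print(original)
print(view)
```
[[2, 5, 5, 33], [1, 7]]
[[2, 5, 5], [1, 7]]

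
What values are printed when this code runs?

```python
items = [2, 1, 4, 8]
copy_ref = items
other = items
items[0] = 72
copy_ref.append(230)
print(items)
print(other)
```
[72, 1, 4, 8, 230]
[72, 1, 4, 8, 230]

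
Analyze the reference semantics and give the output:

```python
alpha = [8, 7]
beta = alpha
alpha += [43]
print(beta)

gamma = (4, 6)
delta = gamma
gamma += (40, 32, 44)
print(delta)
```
[8, 7, 43]
(4, 6)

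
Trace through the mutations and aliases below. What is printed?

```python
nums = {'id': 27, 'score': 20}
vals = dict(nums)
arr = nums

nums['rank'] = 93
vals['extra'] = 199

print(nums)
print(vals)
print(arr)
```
{'id': 27, 'score': 20, 'rank': 93}
{'id': 27, 'score': 20, 'extra': 199}
{'id': 27, 'score': 20, 'rank': 93}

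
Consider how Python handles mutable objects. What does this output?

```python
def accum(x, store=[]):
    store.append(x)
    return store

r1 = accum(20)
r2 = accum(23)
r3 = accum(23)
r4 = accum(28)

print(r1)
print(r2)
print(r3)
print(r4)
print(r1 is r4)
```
[20, 23, 23, 28]
[20, 23, 23, 28]
[20, 23, 23, 28]
[20, 23, 23, 28]
True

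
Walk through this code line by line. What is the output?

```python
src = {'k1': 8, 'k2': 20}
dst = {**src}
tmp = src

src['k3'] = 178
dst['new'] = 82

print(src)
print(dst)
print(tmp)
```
{'k1': 8, 'k2': 20, 'k3': 178}
{'k1': 8, 'k2': 20, 'new': 82}
{'k1': 8, 'k2': 20, 'k3': 178}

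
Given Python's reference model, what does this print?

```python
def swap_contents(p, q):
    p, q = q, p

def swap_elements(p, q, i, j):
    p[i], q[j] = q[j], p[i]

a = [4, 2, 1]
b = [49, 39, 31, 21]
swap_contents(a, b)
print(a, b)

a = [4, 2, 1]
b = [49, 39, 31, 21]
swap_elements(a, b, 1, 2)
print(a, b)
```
[4, 2, 1] [49, 39, 31, 21]
[4, 31, 1] [49, 39, 2, 21]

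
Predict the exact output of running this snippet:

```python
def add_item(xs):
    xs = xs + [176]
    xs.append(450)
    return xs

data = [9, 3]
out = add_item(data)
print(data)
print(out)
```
[9, 3]
[9, 3, 176, 450]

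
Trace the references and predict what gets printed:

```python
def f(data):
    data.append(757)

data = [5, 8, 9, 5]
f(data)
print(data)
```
[5, 8, 9, 5, 757]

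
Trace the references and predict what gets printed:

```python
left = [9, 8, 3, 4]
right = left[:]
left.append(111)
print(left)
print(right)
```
[9, 8, 3, 4, 111]
[9, 8, 3, 4]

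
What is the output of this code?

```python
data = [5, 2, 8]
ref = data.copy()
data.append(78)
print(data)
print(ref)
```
[5, 2, 8, 78]
[5, 2, 8]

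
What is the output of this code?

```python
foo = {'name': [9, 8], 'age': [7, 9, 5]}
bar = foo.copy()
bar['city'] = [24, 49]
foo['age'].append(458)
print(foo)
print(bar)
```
{'name': [9, 8], 'age': [7, 9, 5, 458]}
{'name': [9, 8], 'age': [7, 9, 5, 458], 'city': [24, 49]}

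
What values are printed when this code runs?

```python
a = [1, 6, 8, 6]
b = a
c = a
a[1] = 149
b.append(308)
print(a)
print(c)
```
[1, 149, 8, 6, 308]
[1, 149, 8, 6, 308]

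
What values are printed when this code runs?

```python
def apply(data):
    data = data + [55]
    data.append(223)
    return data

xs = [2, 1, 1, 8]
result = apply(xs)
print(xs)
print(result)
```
[2, 1, 1, 8]
[2, 1, 1, 8, 55, 223]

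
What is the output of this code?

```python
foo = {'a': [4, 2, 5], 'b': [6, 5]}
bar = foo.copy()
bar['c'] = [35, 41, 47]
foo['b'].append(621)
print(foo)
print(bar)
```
{'a': [4, 2, 5], 'b': [6, 5, 621]}
{'a': [4, 2, 5], 'b': [6, 5, 621], 'c': [35, 41, 47]}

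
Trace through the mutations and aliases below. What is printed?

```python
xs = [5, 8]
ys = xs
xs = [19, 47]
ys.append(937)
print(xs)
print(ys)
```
[19, 47]
[5, 8, 937]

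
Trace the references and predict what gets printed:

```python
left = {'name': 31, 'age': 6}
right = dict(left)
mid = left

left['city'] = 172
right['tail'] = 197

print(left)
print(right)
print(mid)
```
{'name': 31, 'age': 6, 'city': 172}
{'name': 31, 'age': 6, 'tail': 197}
{'name': 31, 'age': 6, 'city': 172}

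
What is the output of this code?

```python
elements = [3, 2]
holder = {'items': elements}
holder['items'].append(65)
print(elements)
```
[3, 2, 65]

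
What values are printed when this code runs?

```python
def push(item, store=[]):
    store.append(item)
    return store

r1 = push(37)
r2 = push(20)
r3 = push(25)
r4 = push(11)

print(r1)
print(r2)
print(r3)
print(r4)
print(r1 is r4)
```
[37, 20, 25, 11]
[37, 20, 25, 11]
[37, 20, 25, 11]
[37, 20, 25, 11]
True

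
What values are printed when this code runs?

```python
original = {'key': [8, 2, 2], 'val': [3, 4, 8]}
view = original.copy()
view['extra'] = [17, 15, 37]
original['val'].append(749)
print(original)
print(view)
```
{'key': [8, 2, 2], 'val': [3, 4, 8, 749]}
{'key': [8, 2, 2], 'val': [3, 4, 8, 749], 'extra': [17, 15, 37]}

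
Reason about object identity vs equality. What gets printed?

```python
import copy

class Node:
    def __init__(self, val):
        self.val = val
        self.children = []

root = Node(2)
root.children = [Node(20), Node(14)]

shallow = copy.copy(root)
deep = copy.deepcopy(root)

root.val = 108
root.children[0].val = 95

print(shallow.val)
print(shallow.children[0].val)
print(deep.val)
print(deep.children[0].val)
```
2
95
2
20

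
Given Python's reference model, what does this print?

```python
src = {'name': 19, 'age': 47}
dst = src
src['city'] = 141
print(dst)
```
{'name': 19, 'age': 47, 'city': 141}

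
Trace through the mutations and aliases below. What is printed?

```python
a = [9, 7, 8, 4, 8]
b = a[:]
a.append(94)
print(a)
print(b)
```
[9, 7, 8, 4, 8, 94]
[9, 7, 8, 4, 8]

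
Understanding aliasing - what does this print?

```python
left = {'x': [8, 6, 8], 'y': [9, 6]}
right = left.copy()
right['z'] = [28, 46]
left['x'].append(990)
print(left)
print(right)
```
{'x': [8, 6, 8, 990], 'y': [9, 6]}
{'x': [8, 6, 8, 990], 'y': [9, 6], 'z': [28, 46]}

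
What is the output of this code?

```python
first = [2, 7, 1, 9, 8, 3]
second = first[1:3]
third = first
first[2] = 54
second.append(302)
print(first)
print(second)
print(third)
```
[2, 7, 54, 9, 8, 3]
[7, 1, 302]
[2, 7, 54, 9, 8, 3]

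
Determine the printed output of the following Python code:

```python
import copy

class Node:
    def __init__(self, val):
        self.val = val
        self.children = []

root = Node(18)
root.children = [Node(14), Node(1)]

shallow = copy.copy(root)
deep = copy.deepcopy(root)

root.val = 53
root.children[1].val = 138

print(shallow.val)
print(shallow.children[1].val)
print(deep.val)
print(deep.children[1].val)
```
18
138
18
1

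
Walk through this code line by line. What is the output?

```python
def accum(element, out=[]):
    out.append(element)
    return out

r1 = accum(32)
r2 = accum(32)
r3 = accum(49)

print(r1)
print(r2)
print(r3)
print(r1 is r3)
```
[32, 32, 49]
[32, 32, 49]
[32, 32, 49]
True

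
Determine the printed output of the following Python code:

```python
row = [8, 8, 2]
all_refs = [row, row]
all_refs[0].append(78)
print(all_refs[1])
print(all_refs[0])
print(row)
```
[8, 8, 2, 78]
[8, 8, 2, 78]
[8, 8, 2, 78]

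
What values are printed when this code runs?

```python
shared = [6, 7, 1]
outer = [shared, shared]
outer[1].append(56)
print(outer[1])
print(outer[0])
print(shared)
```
[6, 7, 1, 56]
[6, 7, 1, 56]
[6, 7, 1, 56]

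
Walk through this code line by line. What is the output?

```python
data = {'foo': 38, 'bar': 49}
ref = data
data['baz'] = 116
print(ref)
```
{'foo': 38, 'bar': 49, 'baz': 116}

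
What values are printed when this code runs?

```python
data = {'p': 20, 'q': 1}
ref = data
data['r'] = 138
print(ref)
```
{'p': 20, 'q': 1, 'r': 138}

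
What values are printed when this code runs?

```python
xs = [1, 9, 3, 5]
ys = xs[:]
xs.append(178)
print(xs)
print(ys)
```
[1, 9, 3, 5, 178]
[1, 9, 3, 5]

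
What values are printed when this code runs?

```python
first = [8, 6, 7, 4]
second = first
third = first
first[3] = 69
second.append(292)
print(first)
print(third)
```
[8, 6, 7, 69, 292]
[8, 6, 7, 69, 292]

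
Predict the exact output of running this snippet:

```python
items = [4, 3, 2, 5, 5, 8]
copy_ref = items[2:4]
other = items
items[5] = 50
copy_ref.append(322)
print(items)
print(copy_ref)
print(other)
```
[4, 3, 2, 5, 5, 50]
[2, 5, 322]
[4, 3, 2, 5, 5, 50]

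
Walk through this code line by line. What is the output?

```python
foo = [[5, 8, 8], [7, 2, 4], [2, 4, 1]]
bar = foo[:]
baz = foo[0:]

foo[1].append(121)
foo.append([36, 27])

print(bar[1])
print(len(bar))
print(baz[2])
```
[7, 2, 4, 121]
3
[2, 4, 1]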